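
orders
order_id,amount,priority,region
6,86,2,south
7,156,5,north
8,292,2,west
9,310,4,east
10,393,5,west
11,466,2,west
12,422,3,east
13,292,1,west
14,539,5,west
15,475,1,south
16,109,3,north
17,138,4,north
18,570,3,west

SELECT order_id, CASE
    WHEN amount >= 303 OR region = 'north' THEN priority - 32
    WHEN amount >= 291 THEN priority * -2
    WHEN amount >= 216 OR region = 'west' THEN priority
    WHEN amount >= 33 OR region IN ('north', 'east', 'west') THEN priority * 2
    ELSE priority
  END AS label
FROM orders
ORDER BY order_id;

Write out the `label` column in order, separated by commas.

4, -27, -4, -28, -27, -30, -29, -2, -27, -31, -29, -28, -29

order_id=6: amount >= 33 OR region IN ('north', 'east', 'west') → 4
order_id=7: amount >= 303 OR region = 'north' → -27
order_id=8: amount >= 291 → -4
order_id=9: amount >= 303 OR region = 'north' → -28
order_id=10: amount >= 303 OR region = 'north' → -27
order_id=11: amount >= 303 OR region = 'north' → -30
order_id=12: amount >= 303 OR region = 'north' → -29
order_id=13: amount >= 291 → -2
order_id=14: amount >= 303 OR region = 'north' → -27
order_id=15: amount >= 303 OR region = 'north' → -31
order_id=16: amount >= 303 OR region = 'north' → -29
order_id=17: amount >= 303 OR region = 'north' → -28
order_id=18: amount >= 303 OR region = 'north' → -29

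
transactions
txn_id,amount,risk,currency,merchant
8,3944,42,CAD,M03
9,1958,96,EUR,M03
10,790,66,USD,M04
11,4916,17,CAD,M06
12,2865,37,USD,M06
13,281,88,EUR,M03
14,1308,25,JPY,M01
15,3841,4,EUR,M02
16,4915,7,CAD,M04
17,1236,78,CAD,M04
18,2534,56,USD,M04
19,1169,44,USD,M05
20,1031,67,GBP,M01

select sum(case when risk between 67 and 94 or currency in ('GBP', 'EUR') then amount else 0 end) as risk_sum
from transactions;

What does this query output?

txn_id=8: ✗
txn_id=9: ✓ → 1958
txn_id=10: ✗
txn_id=11: ✗
txn_id=12: ✗
txn_id=13: ✓ → 281
txn_id=14: ✗
txn_id=15: ✓ → 3841
txn_id=16: ✗
txn_id=17: ✓ → 1236
txn_id=18: ✗
txn_id=19: ✗
txn_id=20: ✓ → 1031
risk_sum = 1958 + 281 + 3841 + 1236 + 1031 = 8347

8347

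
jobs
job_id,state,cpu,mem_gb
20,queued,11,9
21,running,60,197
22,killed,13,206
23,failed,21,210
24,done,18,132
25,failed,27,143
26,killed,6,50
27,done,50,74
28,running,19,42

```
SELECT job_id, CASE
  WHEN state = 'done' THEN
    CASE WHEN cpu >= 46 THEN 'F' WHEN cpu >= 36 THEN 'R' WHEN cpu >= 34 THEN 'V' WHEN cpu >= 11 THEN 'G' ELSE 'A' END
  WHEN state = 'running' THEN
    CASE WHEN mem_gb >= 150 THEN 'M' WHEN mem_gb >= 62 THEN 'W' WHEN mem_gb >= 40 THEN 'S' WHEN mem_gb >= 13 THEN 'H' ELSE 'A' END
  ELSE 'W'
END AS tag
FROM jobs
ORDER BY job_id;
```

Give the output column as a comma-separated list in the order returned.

W, M, W, W, G, W, W, F, S

job_id=20: state='queued' → outer ELSE → W
job_id=21: state='running' → inner[mem_gb >= 150] → M
job_id=22: state='killed' → outer ELSE → W
job_id=23: state='failed' → outer ELSE → W
job_id=24: state='done' → inner[cpu >= 11] → G
job_id=25: state='failed' → outer ELSE → W
job_id=26: state='killed' → outer ELSE → W
job_id=27: state='done' → inner[cpu >= 46] → F
job_id=28: state='running' → inner[mem_gb >= 40] → S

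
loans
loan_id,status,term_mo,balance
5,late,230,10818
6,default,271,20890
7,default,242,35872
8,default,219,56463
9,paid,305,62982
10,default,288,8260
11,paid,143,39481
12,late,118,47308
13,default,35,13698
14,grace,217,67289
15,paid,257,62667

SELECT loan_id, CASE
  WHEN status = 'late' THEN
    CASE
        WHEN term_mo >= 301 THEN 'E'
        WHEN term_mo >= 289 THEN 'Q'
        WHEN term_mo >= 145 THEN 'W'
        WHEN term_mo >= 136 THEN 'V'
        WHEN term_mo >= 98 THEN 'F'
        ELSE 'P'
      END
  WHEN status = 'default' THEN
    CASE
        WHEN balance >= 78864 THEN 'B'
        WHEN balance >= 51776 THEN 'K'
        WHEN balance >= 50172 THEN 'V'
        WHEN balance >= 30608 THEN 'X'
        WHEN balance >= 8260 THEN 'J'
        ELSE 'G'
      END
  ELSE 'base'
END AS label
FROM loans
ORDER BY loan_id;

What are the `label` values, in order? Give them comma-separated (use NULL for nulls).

loan_id=5: status='late' → inner[term_mo >= 145] → W
loan_id=6: status='default' → inner[balance >= 8260] → J
loan_id=7: status='default' → inner[balance >= 30608] → X
loan_id=8: status='default' → inner[balance >= 51776] → K
loan_id=9: status='paid' → outer ELSE → base
loan_id=10: status='default' → inner[balance >= 8260] → J
loan_id=11: status='paid' → outer ELSE → base
loan_id=12: status='late' → inner[term_mo >= 98] → F
loan_id=13: status='default' → inner[balance >= 8260] → J
loan_id=14: status='grace' → outer ELSE → base
loan_id=15: status='paid' → outer ELSE → base

W, J, X, K, base, J, base, F, J, base, base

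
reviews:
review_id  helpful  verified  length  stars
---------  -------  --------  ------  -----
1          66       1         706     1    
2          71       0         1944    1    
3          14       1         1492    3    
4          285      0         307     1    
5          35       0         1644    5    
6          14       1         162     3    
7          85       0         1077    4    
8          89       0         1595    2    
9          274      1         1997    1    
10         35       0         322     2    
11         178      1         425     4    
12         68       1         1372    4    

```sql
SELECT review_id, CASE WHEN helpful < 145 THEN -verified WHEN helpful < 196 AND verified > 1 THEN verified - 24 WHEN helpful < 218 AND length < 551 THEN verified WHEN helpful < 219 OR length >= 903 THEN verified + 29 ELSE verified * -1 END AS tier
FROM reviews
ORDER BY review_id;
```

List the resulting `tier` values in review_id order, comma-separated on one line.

review_id=1: helpful < 145 → -1
review_id=2: helpful < 145 → 0
review_id=3: helpful < 145 → -1
review_id=4: ELSE → 0
review_id=5: helpful < 145 → 0
review_id=6: helpful < 145 → -1
review_id=7: helpful < 145 → 0
review_id=8: helpful < 145 → 0
review_id=9: helpful < 219 OR length >= 903 → 30
review_id=10: helpful < 145 → 0
review_id=11: helpful < 218 AND length < 551 → 1
review_id=12: helpful < 145 → -1

-1, 0, -1, 0, 0, -1, 0, 0, 30, 0, 1, -1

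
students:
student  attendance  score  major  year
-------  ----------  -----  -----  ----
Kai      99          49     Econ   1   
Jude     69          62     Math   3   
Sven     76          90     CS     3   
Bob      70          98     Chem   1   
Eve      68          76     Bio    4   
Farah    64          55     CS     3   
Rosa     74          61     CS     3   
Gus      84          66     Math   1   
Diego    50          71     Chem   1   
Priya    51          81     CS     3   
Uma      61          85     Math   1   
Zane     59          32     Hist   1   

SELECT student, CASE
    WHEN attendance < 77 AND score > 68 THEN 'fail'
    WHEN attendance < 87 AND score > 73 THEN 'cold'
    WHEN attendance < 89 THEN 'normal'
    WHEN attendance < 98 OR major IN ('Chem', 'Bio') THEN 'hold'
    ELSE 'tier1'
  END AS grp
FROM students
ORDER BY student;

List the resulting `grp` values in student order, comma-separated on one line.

student=Bob: attendance < 77 AND score > 68 → fail
student=Diego: attendance < 77 AND score > 68 → fail
student=Eve: attendance < 77 AND score > 68 → fail
student=Farah: attendance < 89 → normal
student=Gus: attendance < 89 → normal
student=Jude: attendance < 89 → normal
student=Kai: ELSE → tier1
student=Priya: attendance < 77 AND score > 68 → fail
student=Rosa: attendance < 89 → normal
student=Sven: attendance < 77 AND score > 68 → fail
student=Uma: attendance < 77 AND score > 68 → fail
student=Zane: attendance < 89 → normal

fail, fail, fail, normal, normal, normal, tier1, fail, normal, fail, fail, normal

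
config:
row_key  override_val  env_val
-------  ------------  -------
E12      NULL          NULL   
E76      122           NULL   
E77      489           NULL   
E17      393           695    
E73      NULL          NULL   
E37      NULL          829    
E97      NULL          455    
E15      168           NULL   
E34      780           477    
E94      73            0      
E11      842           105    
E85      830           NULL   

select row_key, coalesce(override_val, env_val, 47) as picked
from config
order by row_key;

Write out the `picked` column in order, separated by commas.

842, 47, 168, 393, 780, 829, 47, 122, 489, 830, 73, 455

row_key=E11: override_val=842 → 842
row_key=E12: override_val=NULL, env_val=NULL, → literal 47 → 47
row_key=E15: override_val=168 → 168
row_key=E17: override_val=393 → 393
row_key=E34: override_val=780 → 780
row_key=E37: override_val=NULL, env_val=829 → 829
row_key=E73: override_val=NULL, env_val=NULL, → literal 47 → 47
row_key=E76: override_val=122 → 122
row_key=E77: override_val=489 → 489
row_key=E85: override_val=830 → 830
row_key=E94: override_val=73 → 73
row_key=E97: override_val=NULL, env_val=455 → 455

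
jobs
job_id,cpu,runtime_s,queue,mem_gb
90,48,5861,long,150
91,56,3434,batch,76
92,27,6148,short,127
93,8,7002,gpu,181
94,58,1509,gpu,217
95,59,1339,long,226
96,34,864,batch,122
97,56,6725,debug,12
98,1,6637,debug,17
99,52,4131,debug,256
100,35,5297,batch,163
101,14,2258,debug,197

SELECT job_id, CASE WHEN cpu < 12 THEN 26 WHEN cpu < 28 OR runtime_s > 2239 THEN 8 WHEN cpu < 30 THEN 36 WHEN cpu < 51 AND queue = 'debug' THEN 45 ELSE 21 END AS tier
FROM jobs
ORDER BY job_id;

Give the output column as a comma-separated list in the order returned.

job_id=90: cpu < 28 OR runtime_s > 2239 → 8
job_id=91: cpu < 28 OR runtime_s > 2239 → 8
job_id=92: cpu < 28 OR runtime_s > 2239 → 8
job_id=93: cpu < 12 → 26
job_id=94: ELSE → 21
job_id=95: ELSE → 21
job_id=96: ELSE → 21
job_id=97: cpu < 28 OR runtime_s > 2239 → 8
job_id=98: cpu < 12 → 26
job_id=99: cpu < 28 OR runtime_s > 2239 → 8
job_id=100: cpu < 28 OR runtime_s > 2239 → 8
job_id=101: cpu < 28 OR runtime_s > 2239 → 8

8, 8, 8, 26, 21, 21, 21, 8, 26, 8, 8, 8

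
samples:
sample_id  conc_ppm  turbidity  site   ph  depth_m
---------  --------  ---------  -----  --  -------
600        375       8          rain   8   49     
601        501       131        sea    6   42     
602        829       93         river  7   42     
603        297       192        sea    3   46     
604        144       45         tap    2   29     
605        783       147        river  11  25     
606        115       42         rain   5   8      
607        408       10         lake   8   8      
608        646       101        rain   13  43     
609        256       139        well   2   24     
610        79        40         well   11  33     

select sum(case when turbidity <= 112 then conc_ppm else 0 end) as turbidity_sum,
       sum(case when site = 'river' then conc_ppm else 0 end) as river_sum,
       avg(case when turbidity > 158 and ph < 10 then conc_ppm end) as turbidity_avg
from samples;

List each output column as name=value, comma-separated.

[turbidity_sum: turbidity <= 112]
sample_id=600: ✓ → 375
sample_id=601: ✗
sample_id=602: ✓ → 829
sample_id=603: ✗
sample_id=604: ✓ → 144
sample_id=605: ✗
sample_id=606: ✓ → 115
sample_id=607: ✓ → 408
sample_id=608: ✓ → 646
sample_id=609: ✗
sample_id=610: ✓ → 79
turbidity_sum = 375 + 829 + 144 + 115 + 408 + 646 + 79 = 2596
—
[river_sum: site = 'river']
sample_id=600: ✗
sample_id=601: ✗
sample_id=602: ✓ → 829
sample_id=603: ✗
sample_id=604: ✗
sample_id=605: ✓ → 783
sample_id=606: ✗
sample_id=607: ✗
sample_id=608: ✗
sample_id=609: ✗
sample_id=610: ✗
river_sum = 829 + 783 = 1612
—
[turbidity_avg: turbidity > 158 and ph < 10]
sample_id=600: ✗
sample_id=601: ✗
sample_id=602: ✗
sample_id=603: ✓ → 297
sample_id=604: ✗
sample_id=605: ✗
sample_id=606: ✗
sample_id=607: ✗
sample_id=608: ✗
sample_id=609: ✗
sample_id=610: ✗
turbidity_avg = 297

turbidity_sum=2596, river_sum=1612, turbidity_avg=297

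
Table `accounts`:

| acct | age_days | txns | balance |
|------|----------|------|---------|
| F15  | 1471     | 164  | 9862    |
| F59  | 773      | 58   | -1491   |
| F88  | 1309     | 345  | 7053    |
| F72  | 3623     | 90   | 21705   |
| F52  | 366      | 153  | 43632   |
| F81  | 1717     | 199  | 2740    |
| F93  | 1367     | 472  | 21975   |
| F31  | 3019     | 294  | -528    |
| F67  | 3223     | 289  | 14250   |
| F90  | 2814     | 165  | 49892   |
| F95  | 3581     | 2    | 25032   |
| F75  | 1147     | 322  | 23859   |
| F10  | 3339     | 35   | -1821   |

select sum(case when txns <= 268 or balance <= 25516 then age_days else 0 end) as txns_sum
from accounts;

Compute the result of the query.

27749

acct=F15: ✓ → 1471
acct=F59: ✓ → 773
acct=F88: ✓ → 1309
acct=F72: ✓ → 3623
acct=F52: ✓ → 366
acct=F81: ✓ → 1717
acct=F93: ✓ → 1367
acct=F31: ✓ → 3019
acct=F67: ✓ → 3223
acct=F90: ✓ → 2814
acct=F95: ✓ → 3581
acct=F75: ✓ → 1147
acct=F10: ✓ → 3339
txns_sum = 1471 + 773 + 1309 + 3623 + 366 + 1717 + 1367 + 3019 + 3223 + 2814 + 3581 + 1147 + 3339 = 27749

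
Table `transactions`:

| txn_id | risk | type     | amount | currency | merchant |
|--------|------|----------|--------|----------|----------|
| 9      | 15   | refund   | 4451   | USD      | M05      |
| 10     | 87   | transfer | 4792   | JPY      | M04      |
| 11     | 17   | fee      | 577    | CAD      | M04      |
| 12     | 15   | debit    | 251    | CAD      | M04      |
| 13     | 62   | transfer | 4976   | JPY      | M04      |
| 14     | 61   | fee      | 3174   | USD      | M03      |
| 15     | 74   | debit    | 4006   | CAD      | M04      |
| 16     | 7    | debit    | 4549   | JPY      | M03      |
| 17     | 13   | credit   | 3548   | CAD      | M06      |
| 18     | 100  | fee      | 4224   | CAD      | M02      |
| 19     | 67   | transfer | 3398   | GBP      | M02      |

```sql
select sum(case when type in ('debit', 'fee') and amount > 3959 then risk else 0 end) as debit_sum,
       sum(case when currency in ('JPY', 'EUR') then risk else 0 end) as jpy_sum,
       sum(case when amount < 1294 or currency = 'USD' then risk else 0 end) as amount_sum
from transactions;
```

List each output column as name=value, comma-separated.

[debit_sum: type in ('debit', 'fee') and amount > 3959]
txn_id=9: ✗
txn_id=10: ✗
txn_id=11: ✗
txn_id=12: ✗
txn_id=13: ✗
txn_id=14: ✗
txn_id=15: ✓ → 74
txn_id=16: ✓ → 7
txn_id=17: ✗
txn_id=18: ✓ → 100
txn_id=19: ✗
debit_sum = 74 + 7 + 100 = 181
—
[jpy_sum: currency in ('JPY', 'EUR')]
txn_id=9: ✗
txn_id=10: ✓ → 87
txn_id=11: ✗
txn_id=12: ✗
txn_id=13: ✓ → 62
txn_id=14: ✗
txn_id=15: ✗
txn_id=16: ✓ → 7
txn_id=17: ✗
txn_id=18: ✗
txn_id=19: ✗
jpy_sum = 87 + 62 + 7 = 156
—
[amount_sum: amount < 1294 or currency = 'USD']
txn_id=9: ✓ → 15
txn_id=10: ✗
txn_id=11: ✓ → 17
txn_id=12: ✓ → 15
txn_id=13: ✗
txn_id=14: ✓ → 61
txn_id=15: ✗
txn_id=16: ✗
txn_id=17: ✗
txn_id=18: ✗
txn_id=19: ✗
amount_sum = 15 + 17 + 15 + 61 = 108

debit_sum=181, jpy_sum=156, amount_sum=108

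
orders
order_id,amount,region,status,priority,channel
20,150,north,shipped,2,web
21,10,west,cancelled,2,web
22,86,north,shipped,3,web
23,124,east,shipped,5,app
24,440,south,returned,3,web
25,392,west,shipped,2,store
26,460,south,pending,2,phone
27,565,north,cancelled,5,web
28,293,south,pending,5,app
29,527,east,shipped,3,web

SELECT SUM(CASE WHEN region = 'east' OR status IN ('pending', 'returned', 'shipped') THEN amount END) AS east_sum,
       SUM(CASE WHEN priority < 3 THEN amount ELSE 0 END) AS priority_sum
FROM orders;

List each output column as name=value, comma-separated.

[east_sum: region = 'east' OR status IN ('pending', 'returned', 'shipped')]
order_id=20: ✓ → 150
order_id=21: ✗
order_id=22: ✓ → 86
order_id=23: ✓ → 124
order_id=24: ✓ → 440
order_id=25: ✓ → 392
order_id=26: ✓ → 460
order_id=27: ✗
order_id=28: ✓ → 293
order_id=29: ✓ → 527
east_sum = 150 + 86 + 124 + 440 + 392 + 460 + 293 + 527 = 2472
—
[priority_sum: priority < 3]
order_id=20: ✓ → 150
order_id=21: ✓ → 10
order_id=22: ✗
order_id=23: ✗
order_id=24: ✗
order_id=25: ✓ → 392
order_id=26: ✓ → 460
order_id=27: ✗
order_id=28: ✗
order_id=29: ✗
priority_sum = 150 + 10 + 392 + 460 = 1012

east_sum=2472, priority_sum=1012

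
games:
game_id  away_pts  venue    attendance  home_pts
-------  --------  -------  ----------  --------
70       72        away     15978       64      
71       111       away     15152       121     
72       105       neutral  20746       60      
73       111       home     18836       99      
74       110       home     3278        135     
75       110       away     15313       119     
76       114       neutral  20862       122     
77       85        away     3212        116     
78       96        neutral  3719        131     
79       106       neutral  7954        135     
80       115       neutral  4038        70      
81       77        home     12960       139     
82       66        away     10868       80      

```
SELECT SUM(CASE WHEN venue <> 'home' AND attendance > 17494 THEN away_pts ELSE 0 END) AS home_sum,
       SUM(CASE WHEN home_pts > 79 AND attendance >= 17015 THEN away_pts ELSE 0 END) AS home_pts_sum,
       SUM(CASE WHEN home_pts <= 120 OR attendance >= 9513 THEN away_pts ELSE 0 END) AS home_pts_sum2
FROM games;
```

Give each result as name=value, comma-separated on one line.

[home_sum: venue <> 'home' AND attendance > 17494]
game_id=70: ✗
game_id=71: ✗
game_id=72: ✓ → 105
game_id=73: ✗
game_id=74: ✗
game_id=75: ✗
game_id=76: ✓ → 114
game_id=77: ✗
game_id=78: ✗
game_id=79: ✗
game_id=80: ✗
game_id=81: ✗
game_id=82: ✗
home_sum = 105 + 114 = 219
—
[home_pts_sum: home_pts > 79 AND attendance >= 17015]
game_id=70: ✗
game_id=71: ✗
game_id=72: ✗
game_id=73: ✓ → 111
game_id=74: ✗
game_id=75: ✗
game_id=76: ✓ → 114
game_id=77: ✗
game_id=78: ✗
game_id=79: ✗
game_id=80: ✗
game_id=81: ✗
game_id=82: ✗
home_pts_sum = 111 + 114 = 225
—
[home_pts_sum2: home_pts <= 120 OR attendance >= 9513]
game_id=70: ✓ → 72
game_id=71: ✓ → 111
game_id=72: ✓ → 105
game_id=73: ✓ → 111
game_id=74: ✗
game_id=75: ✓ → 110
game_id=76: ✓ → 114
game_id=77: ✓ → 85
game_id=78: ✗
game_id=79: ✗
game_id=80: ✓ → 115
game_id=81: ✓ → 77
game_id=82: ✓ → 66
home_pts_sum2 = 72 + 111 + 105 + 111 + 110 + 114 + 85 + 115 + 77 + 66 = 966

home_sum=219, home_pts_sum=225, home_pts_sum2=966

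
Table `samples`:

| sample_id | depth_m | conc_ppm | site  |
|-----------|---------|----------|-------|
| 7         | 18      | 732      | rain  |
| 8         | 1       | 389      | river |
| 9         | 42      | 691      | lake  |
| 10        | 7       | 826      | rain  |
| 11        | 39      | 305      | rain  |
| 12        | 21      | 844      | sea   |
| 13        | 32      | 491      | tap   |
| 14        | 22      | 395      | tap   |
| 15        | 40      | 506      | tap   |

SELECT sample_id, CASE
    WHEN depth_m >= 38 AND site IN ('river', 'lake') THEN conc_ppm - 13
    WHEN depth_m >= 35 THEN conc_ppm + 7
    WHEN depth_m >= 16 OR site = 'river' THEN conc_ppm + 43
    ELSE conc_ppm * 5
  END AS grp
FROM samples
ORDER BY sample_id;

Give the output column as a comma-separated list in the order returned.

775, 432, 678, 4130, 312, 887, 534, 438, 513

sample_id=7: depth_m >= 16 OR site = 'river' → 775
sample_id=8: depth_m >= 16 OR site = 'river' → 432
sample_id=9: depth_m >= 38 AND site IN ('river', 'lake') → 678
sample_id=10: ELSE → 4130
sample_id=11: depth_m >= 35 → 312
sample_id=12: depth_m >= 16 OR site = 'river' → 887
sample_id=13: depth_m >= 16 OR site = 'river' → 534
sample_id=14: depth_m >= 16 OR site = 'river' → 438
sample_id=15: depth_m >= 35 → 513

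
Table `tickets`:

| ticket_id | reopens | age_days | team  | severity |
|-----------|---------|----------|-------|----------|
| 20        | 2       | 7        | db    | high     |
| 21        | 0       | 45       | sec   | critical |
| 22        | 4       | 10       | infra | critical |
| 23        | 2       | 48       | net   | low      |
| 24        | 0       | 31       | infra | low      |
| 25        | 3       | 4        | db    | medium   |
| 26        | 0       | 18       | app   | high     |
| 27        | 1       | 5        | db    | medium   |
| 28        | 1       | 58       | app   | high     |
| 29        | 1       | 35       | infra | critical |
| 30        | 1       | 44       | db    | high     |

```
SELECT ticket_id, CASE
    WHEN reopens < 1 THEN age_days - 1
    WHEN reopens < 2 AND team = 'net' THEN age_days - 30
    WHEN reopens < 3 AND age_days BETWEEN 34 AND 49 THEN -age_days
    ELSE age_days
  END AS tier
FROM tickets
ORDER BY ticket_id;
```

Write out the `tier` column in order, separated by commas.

ticket_id=20: ELSE → 7
ticket_id=21: reopens < 1 → 44
ticket_id=22: ELSE → 10
ticket_id=23: reopens < 3 AND age_days BETWEEN 34 AND 49 → -48
ticket_id=24: reopens < 1 → 30
ticket_id=25: ELSE → 4
ticket_id=26: reopens < 1 → 17
ticket_id=27: ELSE → 5
ticket_id=28: ELSE → 58
ticket_id=29: reopens < 3 AND age_days BETWEEN 34 AND 49 → -35
ticket_id=30: reopens < 3 AND age_days BETWEEN 34 AND 49 → -44

7, 44, 10, -48, 30, 4, 17, 5, 58, -35, -44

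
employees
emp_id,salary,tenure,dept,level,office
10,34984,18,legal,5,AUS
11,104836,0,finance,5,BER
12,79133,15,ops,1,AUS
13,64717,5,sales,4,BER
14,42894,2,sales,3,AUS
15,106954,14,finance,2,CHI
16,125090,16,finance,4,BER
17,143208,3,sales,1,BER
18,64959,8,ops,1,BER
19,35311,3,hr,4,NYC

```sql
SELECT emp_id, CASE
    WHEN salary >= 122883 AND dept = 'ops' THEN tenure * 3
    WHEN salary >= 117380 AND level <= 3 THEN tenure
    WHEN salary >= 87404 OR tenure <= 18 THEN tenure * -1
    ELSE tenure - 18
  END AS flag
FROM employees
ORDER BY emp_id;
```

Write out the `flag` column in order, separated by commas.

emp_id=10: salary >= 87404 OR tenure <= 18 → -18
emp_id=11: salary >= 87404 OR tenure <= 18 → 0
emp_id=12: salary >= 87404 OR tenure <= 18 → -15
emp_id=13: salary >= 87404 OR tenure <= 18 → -5
emp_id=14: salary >= 87404 OR tenure <= 18 → -2
emp_id=15: salary >= 87404 OR tenure <= 18 → -14
emp_id=16: salary >= 87404 OR tenure <= 18 → -16
emp_id=17: salary >= 117380 AND level <= 3 → 3
emp_id=18: salary >= 87404 OR tenure <= 18 → -8
emp_id=19: salary >= 87404 OR tenure <= 18 → -3

-18, 0, -15, -5, -2, -14, -16, 3, -8, -3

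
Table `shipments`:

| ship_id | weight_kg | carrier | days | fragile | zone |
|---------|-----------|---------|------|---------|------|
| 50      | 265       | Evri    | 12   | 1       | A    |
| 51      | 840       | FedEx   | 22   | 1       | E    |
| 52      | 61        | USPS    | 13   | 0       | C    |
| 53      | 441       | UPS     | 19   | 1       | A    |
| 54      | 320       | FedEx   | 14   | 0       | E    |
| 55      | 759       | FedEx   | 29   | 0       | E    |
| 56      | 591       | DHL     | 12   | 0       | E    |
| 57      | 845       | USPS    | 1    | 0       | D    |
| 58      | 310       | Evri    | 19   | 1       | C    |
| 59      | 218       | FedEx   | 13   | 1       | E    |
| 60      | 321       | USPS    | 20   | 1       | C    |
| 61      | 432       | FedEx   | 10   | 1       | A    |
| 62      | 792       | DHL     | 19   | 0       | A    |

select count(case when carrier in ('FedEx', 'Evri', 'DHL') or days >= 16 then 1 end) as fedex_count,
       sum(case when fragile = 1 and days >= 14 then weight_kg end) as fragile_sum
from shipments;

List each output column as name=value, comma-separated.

fedex_count=11, fragile_sum=1912

[fedex_count: carrier in ('FedEx', 'Evri', 'DHL') or days >= 16]
ship_id=50: ✓ → 1
ship_id=51: ✓ → 1
ship_id=52: ✗
ship_id=53: ✓ → 1
ship_id=54: ✓ → 1
ship_id=55: ✓ → 1
ship_id=56: ✓ → 1
ship_id=57: ✗
ship_id=58: ✓ → 1
ship_id=59: ✓ → 1
ship_id=60: ✓ → 1
ship_id=61: ✓ → 1
ship_id=62: ✓ → 1
fedex_count = COUNT(1, 1, 1, 1, 1, 1, 1, 1, 1, 1, 1) = 11
—
[fragile_sum: fragile = 1 and days >= 14]
ship_id=50: ✗
ship_id=51: ✓ → 840
ship_id=52: ✗
ship_id=53: ✓ → 441
ship_id=54: ✗
ship_id=55: ✗
ship_id=56: ✗
ship_id=57: ✗
ship_id=58: ✓ → 310
ship_id=59: ✗
ship_id=60: ✓ → 321
ship_id=61: ✗
ship_id=62: ✗
fragile_sum = 840 + 441 + 310 + 321 = 1912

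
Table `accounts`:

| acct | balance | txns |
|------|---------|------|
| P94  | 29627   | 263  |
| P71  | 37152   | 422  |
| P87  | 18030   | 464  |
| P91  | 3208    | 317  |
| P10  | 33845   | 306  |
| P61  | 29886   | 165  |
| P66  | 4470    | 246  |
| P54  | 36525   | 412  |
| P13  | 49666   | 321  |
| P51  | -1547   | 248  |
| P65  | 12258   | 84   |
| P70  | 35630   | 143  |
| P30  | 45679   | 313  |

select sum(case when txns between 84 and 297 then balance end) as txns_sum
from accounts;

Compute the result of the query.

acct=P94: ✓ → 29627
acct=P71: ✗
acct=P87: ✗
acct=P91: ✗
acct=P10: ✗
acct=P61: ✓ → 29886
acct=P66: ✓ → 4470
acct=P54: ✗
acct=P13: ✗
acct=P51: ✓ → -1547
acct=P65: ✓ → 12258
acct=P70: ✓ → 35630
acct=P30: ✗
txns_sum = 29627 + 29886 + 4470 + -1547 + 12258 + 35630 = 110324

110324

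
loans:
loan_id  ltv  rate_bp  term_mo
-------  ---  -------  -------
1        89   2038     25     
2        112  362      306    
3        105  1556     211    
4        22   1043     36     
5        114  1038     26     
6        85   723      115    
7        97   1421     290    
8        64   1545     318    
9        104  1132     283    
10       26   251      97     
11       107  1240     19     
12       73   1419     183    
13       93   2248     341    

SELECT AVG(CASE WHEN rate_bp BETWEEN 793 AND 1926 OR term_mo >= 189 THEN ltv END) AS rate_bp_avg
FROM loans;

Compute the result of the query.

loan_id=1: ✗
loan_id=2: ✓ → 112
loan_id=3: ✓ → 105
loan_id=4: ✓ → 22
loan_id=5: ✓ → 114
loan_id=6: ✗
loan_id=7: ✓ → 97
loan_id=8: ✓ → 64
loan_id=9: ✓ → 104
loan_id=10: ✗
loan_id=11: ✓ → 107
loan_id=12: ✓ → 73
loan_id=13: ✓ → 93
rate_bp_avg = (112 + 105 + 22 + 114 + 97 + 64 + 104 + 107 + 73 + 93) / 10 = 89.1

89.1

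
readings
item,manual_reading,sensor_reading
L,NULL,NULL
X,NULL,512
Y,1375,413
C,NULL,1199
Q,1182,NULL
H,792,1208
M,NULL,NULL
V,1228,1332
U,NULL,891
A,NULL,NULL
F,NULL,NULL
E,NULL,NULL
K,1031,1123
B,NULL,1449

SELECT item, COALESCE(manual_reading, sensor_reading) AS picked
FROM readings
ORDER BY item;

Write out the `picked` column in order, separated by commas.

NULL, 1449, 1199, NULL, NULL, 792, 1031, NULL, NULL, 1182, 891, 1228, 512, 1375

item=A: manual_reading=NULL, sensor_reading=NULL (all NULL) → NULL
item=B: manual_reading=NULL, sensor_reading=1449 → 1449
item=C: manual_reading=NULL, sensor_reading=1199 → 1199
item=E: manual_reading=NULL, sensor_reading=NULL (all NULL) → NULL
item=F: manual_reading=NULL, sensor_reading=NULL (all NULL) → NULL
item=H: manual_reading=792 → 792
item=K: manual_reading=1031 → 1031
item=L: manual_reading=NULL, sensor_reading=NULL (all NULL) → NULL
item=M: manual_reading=NULL, sensor_reading=NULL (all NULL) → NULL
item=Q: manual_reading=1182 → 1182
item=U: manual_reading=NULL, sensor_reading=891 → 891
item=V: manual_reading=1228 → 1228
item=X: manual_reading=NULL, sensor_reading=512 → 512
item=Y: manual_reading=1375 → 1375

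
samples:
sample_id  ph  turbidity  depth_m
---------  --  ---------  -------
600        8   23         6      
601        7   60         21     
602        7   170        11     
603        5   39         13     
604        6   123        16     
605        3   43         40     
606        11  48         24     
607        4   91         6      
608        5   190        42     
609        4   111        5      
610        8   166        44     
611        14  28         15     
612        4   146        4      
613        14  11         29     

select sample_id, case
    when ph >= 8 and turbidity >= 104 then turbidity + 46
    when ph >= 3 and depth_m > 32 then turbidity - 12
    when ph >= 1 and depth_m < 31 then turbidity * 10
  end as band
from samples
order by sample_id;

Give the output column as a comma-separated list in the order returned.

230, 600, 1700, 390, 1230, 31, 480, 910, 178, 1110, 212, 280, 1460, 110

sample_id=600: ph >= 1 and depth_m < 31 → 230
sample_id=601: ph >= 1 and depth_m < 31 → 600
sample_id=602: ph >= 1 and depth_m < 31 → 1700
sample_id=603: ph >= 1 and depth_m < 31 → 390
sample_id=604: ph >= 1 and depth_m < 31 → 1230
sample_id=605: ph >= 3 and depth_m > 32 → 31
sample_id=606: ph >= 1 and depth_m < 31 → 480
sample_id=607: ph >= 1 and depth_m < 31 → 910
sample_id=608: ph >= 3 and depth_m > 32 → 178
sample_id=609: ph >= 1 and depth_m < 31 → 1110
sample_id=610: ph >= 8 and turbidity >= 104 → 212
sample_id=611: ph >= 1 and depth_m < 31 → 280
sample_id=612: ph >= 1 and depth_m < 31 → 1460
sample_id=613: ph >= 1 and depth_m < 31 → 110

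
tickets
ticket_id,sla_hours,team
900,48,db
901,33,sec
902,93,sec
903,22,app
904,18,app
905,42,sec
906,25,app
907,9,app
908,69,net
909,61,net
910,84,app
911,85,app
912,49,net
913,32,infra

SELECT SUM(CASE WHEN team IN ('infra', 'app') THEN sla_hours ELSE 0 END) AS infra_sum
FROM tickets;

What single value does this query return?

ticket_id=900: ✗
ticket_id=901: ✗
ticket_id=902: ✗
ticket_id=903: ✓ → 22
ticket_id=904: ✓ → 18
ticket_id=905: ✗
ticket_id=906: ✓ → 25
ticket_id=907: ✓ → 9
ticket_id=908: ✗
ticket_id=909: ✗
ticket_id=910: ✓ → 84
ticket_id=911: ✓ → 85
ticket_id=912: ✗
ticket_id=913: ✓ → 32
infra_sum = 22 + 18 + 25 + 9 + 84 + 85 + 32 = 275

275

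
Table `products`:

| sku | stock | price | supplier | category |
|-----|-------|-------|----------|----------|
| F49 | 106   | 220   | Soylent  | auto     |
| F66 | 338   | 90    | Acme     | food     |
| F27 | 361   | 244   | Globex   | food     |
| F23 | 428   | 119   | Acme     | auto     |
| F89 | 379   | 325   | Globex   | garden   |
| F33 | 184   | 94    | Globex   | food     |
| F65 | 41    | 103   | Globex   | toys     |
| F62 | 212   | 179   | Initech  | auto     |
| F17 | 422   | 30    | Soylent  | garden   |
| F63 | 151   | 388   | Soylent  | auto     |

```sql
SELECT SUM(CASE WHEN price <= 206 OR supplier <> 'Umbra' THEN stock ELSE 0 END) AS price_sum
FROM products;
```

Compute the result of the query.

2622

sku=F49: ✓ → 106
sku=F66: ✓ → 338
sku=F27: ✓ → 361
sku=F23: ✓ → 428
sku=F89: ✓ → 379
sku=F33: ✓ → 184
sku=F65: ✓ → 41
sku=F62: ✓ → 212
sku=F17: ✓ → 422
sku=F63: ✓ → 151
price_sum = 106 + 338 + 361 + 428 + 379 + 184 + 41 + 212 + 422 + 151 = 2622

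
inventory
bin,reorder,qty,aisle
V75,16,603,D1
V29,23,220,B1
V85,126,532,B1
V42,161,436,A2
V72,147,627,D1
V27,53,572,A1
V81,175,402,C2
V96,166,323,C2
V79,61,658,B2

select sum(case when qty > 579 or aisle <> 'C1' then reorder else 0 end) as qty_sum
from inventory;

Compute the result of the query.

bin=V75: ✓ → 16
bin=V29: ✓ → 23
bin=V85: ✓ → 126
bin=V42: ✓ → 161
bin=V72: ✓ → 147
bin=V27: ✓ → 53
bin=V81: ✓ → 175
bin=V96: ✓ → 166
bin=V79: ✓ → 61
qty_sum = 16 + 23 + 126 + 161 + 147 + 53 + 175 + 166 + 61 = 928

928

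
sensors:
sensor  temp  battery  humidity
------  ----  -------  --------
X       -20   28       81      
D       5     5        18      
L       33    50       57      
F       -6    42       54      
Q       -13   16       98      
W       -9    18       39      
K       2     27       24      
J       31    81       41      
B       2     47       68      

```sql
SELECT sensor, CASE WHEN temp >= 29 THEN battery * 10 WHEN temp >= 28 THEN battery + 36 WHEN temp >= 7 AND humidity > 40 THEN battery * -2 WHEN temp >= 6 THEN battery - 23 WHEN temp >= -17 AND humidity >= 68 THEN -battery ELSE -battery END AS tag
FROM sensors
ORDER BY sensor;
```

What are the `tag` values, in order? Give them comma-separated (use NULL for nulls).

-47, -5, -42, 810, -27, 500, -16, -18, -28

sensor=B: temp >= -17 AND humidity >= 68 → -47
sensor=D: ELSE → -5
sensor=F: ELSE → -42
sensor=J: temp >= 29 → 810
sensor=K: ELSE → -27
sensor=L: temp >= 29 → 500
sensor=Q: temp >= -17 AND humidity >= 68 → -16
sensor=W: ELSE → -18
sensor=X: ELSE → -28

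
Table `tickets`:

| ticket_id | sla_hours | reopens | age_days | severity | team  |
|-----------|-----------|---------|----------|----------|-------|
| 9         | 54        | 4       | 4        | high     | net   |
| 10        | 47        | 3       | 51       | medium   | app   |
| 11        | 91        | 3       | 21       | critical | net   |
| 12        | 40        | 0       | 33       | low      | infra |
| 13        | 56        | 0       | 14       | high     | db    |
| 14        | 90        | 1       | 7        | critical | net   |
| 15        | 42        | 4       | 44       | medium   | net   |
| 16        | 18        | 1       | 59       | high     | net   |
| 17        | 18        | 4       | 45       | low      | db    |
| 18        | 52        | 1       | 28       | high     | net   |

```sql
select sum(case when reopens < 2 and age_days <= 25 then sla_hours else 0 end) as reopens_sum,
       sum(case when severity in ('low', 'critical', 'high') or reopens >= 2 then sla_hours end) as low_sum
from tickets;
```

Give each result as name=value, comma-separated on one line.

reopens_sum=146, low_sum=508

[reopens_sum: reopens < 2 and age_days <= 25]
ticket_id=9: ✗
ticket_id=10: ✗
ticket_id=11: ✗
ticket_id=12: ✗
ticket_id=13: ✓ → 56
ticket_id=14: ✓ → 90
ticket_id=15: ✗
ticket_id=16: ✗
ticket_id=17: ✗
ticket_id=18: ✗
reopens_sum = 56 + 90 = 146
—
[low_sum: severity in ('low', 'critical', 'high') or reopens >= 2]
ticket_id=9: ✓ → 54
ticket_id=10: ✓ → 47
ticket_id=11: ✓ → 91
ticket_id=12: ✓ → 40
ticket_id=13: ✓ → 56
ticket_id=14: ✓ → 90
ticket_id=15: ✓ → 42
ticket_id=16: ✓ → 18
ticket_id=17: ✓ → 18
ticket_id=18: ✓ → 52
low_sum = 54 + 47 + 91 + 40 + 56 + 90 + 42 + 18 + 18 + 52 = 508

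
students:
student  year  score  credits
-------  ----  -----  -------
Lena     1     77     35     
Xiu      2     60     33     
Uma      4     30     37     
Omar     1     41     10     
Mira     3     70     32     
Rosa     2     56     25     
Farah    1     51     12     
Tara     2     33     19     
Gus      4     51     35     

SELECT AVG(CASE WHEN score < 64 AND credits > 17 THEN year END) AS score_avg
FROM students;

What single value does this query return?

2.8

student=Lena: ✗
student=Xiu: ✓ → 2
student=Uma: ✓ → 4
student=Omar: ✗
student=Mira: ✗
student=Rosa: ✓ → 2
student=Farah: ✗
student=Tara: ✓ → 2
student=Gus: ✓ → 4
score_avg = (2 + 4 + 2 + 2 + 4) / 5 = 2.8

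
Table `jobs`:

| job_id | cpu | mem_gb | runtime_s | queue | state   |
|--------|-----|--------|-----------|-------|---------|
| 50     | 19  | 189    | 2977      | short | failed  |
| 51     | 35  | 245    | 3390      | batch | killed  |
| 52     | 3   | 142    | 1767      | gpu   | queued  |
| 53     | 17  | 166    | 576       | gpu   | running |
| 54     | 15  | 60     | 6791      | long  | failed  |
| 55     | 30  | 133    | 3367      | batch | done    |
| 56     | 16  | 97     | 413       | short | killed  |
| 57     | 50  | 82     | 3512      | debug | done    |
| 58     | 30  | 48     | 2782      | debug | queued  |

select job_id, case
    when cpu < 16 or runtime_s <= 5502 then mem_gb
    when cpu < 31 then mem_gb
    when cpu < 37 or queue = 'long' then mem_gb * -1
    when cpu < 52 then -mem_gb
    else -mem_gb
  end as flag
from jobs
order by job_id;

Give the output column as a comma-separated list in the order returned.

job_id=50: cpu < 16 or runtime_s <= 5502 → 189
job_id=51: cpu < 16 or runtime_s <= 5502 → 245
job_id=52: cpu < 16 or runtime_s <= 5502 → 142
job_id=53: cpu < 16 or runtime_s <= 5502 → 166
job_id=54: cpu < 16 or runtime_s <= 5502 → 60
job_id=55: cpu < 16 or runtime_s <= 5502 → 133
job_id=56: cpu < 16 or runtime_s <= 5502 → 97
job_id=57: cpu < 16 or runtime_s <= 5502 → 82
job_id=58: cpu < 16 or runtime_s <= 5502 → 48

189, 245, 142, 166, 60, 133, 97, 82, 48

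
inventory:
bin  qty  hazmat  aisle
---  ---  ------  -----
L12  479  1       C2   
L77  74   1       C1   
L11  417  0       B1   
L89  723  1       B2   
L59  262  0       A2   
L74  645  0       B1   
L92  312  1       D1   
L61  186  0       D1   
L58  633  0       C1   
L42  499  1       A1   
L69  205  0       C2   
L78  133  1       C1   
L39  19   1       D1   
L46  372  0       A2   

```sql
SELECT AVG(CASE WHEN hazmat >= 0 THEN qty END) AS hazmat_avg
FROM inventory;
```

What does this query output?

bin=L12: ✓ → 479
bin=L77: ✓ → 74
bin=L11: ✓ → 417
bin=L89: ✓ → 723
bin=L59: ✓ → 262
bin=L74: ✓ → 645
bin=L92: ✓ → 312
bin=L61: ✓ → 186
bin=L58: ✓ → 633
bin=L42: ✓ → 499
bin=L69: ✓ → 205
bin=L78: ✓ → 133
bin=L39: ✓ → 19
bin=L46: ✓ → 372
hazmat_avg = (479 + 74 + 417 + 723 + 262 + 645 + 312 + 186 + 633 + 499 + 205 + 133 + 19 + 372) / 14 = 354.2142857143

354.2142857143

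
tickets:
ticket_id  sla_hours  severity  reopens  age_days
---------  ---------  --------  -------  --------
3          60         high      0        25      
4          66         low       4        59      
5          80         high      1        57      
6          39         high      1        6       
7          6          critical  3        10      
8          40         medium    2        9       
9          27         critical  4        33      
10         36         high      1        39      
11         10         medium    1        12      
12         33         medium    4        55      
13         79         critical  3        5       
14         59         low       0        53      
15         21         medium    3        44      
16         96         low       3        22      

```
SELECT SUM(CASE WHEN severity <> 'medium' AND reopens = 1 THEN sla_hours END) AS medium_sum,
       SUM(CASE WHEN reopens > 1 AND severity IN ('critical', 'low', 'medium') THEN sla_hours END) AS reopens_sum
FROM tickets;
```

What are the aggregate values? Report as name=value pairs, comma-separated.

medium_sum=155, reopens_sum=368

[medium_sum: severity <> 'medium' AND reopens = 1]
ticket_id=3: ✗
ticket_id=4: ✗
ticket_id=5: ✓ → 80
ticket_id=6: ✓ → 39
ticket_id=7: ✗
ticket_id=8: ✗
ticket_id=9: ✗
ticket_id=10: ✓ → 36
ticket_id=11: ✗
ticket_id=12: ✗
ticket_id=13: ✗
ticket_id=14: ✗
ticket_id=15: ✗
ticket_id=16: ✗
medium_sum = 80 + 39 + 36 = 155
—
[reopens_sum: reopens > 1 AND severity IN ('critical', 'low', 'medium')]
ticket_id=3: ✗
ticket_id=4: ✓ → 66
ticket_id=5: ✗
ticket_id=6: ✗
ticket_id=7: ✓ → 6
ticket_id=8: ✓ → 40
ticket_id=9: ✓ → 27
ticket_id=10: ✗
ticket_id=11: ✗
ticket_id=12: ✓ → 33
ticket_id=13: ✓ → 79
ticket_id=14: ✗
ticket_id=15: ✓ → 21
ticket_id=16: ✓ → 96
reopens_sum = 66 + 6 + 40 + 27 + 33 + 79 + 21 + 96 = 368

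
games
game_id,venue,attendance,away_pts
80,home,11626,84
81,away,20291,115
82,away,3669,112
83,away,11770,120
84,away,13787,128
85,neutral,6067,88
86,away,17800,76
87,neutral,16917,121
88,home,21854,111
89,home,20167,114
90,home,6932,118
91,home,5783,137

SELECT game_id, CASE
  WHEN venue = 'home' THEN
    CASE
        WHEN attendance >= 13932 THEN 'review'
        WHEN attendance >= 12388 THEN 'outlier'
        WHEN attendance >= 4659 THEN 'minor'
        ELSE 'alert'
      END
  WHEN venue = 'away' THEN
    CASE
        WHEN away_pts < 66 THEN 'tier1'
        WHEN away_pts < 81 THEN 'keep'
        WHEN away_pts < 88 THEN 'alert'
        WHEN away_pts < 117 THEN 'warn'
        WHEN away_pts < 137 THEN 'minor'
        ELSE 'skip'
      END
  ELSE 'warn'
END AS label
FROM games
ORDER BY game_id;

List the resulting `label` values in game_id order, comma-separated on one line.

game_id=80: venue='home' → inner[attendance >= 4659] → minor
game_id=81: venue='away' → inner[away_pts < 117] → warn
game_id=82: venue='away' → inner[away_pts < 117] → warn
game_id=83: venue='away' → inner[away_pts < 137] → minor
game_id=84: venue='away' → inner[away_pts < 137] → minor
game_id=85: venue='neutral' → outer ELSE → warn
game_id=86: venue='away' → inner[away_pts < 81] → keep
game_id=87: venue='neutral' → outer ELSE → warn
game_id=88: venue='home' → inner[attendance >= 13932] → review
game_id=89: venue='home' → inner[attendance >= 13932] → review
game_id=90: venue='home' → inner[attendance >= 4659] → minor
game_id=91: venue='home' → inner[attendance >= 4659] → minor

minor, warn, warn, minor, minor, warn, keep, warn, review, review, minor, minor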